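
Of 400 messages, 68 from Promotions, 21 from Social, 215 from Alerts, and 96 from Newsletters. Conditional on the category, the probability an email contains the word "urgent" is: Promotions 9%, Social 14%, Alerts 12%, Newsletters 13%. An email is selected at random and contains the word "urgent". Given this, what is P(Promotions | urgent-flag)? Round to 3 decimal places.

By Bayes' rule, posterior ∝ prior × likelihood:
  Promotions: 0.17 × 0.09 = 0.0153
  Social: 0.0525 × 0.14 = 0.00735
  Alerts: 0.5375 × 0.12 = 0.0645
  Newsletters: 0.24 × 0.13 = 0.0312
Total = 0.11835.
P(Promotions | evidence) = 0.0153 / 0.11835 ≈ 0.129.

0.129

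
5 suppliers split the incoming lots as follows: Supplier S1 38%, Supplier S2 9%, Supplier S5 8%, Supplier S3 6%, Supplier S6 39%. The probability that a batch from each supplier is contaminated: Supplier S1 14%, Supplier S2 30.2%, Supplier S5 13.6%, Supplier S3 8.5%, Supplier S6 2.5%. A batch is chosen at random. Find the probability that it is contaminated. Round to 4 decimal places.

By Bayes' rule, posterior ∝ prior × likelihood:
  Supplier S1: 0.38 × 0.14 = 0.0532
  Supplier S2: 0.09 × 0.302 = 0.02718
  Supplier S5: 0.08 × 0.136 = 0.01088
  Supplier S3: 0.06 × 0.085 = 0.0051
  Supplier S6: 0.39 × 0.025 = 0.00975
P(contaminated) = 0.0532 + 0.02718 + 0.01088 + 0.0051 + 0.00975 = 0.10611 → 0.1061.

0.1061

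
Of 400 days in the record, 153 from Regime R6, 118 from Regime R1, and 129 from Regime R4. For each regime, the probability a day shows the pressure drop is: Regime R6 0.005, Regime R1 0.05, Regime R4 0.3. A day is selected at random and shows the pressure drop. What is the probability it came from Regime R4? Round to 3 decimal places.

0.853

Unnormalized posteriors (prior × likelihood):
  Regime R6: 0.3825 × 0.005 = 0.0019125
  Regime R1: 0.295 × 0.05 = 0.01475
  Regime R4: 0.3225 × 0.3 = 0.09675
Total = 0.1134125.
P(Regime R4 | evidence) = 0.09675 / 0.1134125 ≈ 0.853.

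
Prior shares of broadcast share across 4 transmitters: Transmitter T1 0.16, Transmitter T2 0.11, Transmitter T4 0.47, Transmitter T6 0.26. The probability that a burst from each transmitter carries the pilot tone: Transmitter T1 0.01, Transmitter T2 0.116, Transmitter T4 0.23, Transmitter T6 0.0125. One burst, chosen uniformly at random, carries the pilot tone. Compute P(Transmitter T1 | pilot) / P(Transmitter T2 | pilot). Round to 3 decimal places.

Compute prior × likelihood for every hypothesis:
  Transmitter T1: 0.16 × 0.01 = 0.0016
  Transmitter T2: 0.11 × 0.116 = 0.01276
  Transmitter T4: 0.47 × 0.23 = 0.1081
  Transmitter T6: 0.26 × 0.0125 = 0.00325
Normalizing constant = 0.12571.
The ratio is 0.0016 / 0.01276 (the normalizer cancels) = 0.125.

0.125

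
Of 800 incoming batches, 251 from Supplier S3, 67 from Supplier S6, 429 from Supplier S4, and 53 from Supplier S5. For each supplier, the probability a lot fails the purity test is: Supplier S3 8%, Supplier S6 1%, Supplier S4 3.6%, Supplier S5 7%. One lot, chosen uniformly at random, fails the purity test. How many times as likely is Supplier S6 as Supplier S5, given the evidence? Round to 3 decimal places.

0.181

Unnormalized posteriors (prior × likelihood):
  Supplier S3: 0.31375 × 0.08 = 0.0251
  Supplier S6: 0.08375 × 0.01 = 0.0008375
  Supplier S4: 0.53625 × 0.036 = 0.019305
  Supplier S5: 0.06625 × 0.07 = 0.0046375
Sum = 0.04988.
The ratio is 0.0008375 / 0.0046375 (the normalizer cancels) = 0.181.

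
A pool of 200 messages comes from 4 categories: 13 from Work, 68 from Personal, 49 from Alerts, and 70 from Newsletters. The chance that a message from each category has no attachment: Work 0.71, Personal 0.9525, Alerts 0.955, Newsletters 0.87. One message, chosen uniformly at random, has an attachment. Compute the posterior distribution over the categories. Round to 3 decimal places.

Taking complements, P(attachment | each) = Work 0.29, Personal 0.0475, Alerts 0.045, Newsletters 0.13.
Prior × likelihood for each hypothesis:
  Work: 0.065 × 0.29 = 0.01885
  Personal: 0.34 × 0.0475 = 0.01615
  Alerts: 0.245 × 0.045 = 0.011025
  Newsletters: 0.35 × 0.13 = 0.0455
Total = 0.091525.
P(Work | attachment) = 0.01885/0.091525 ≈ 0.206
P(Personal | attachment) = 0.01615/0.091525 ≈ 0.176
P(Alerts | attachment) = 0.011025/0.091525 ≈ 0.120
P(Newsletters | attachment) = 0.0455/0.091525 ≈ 0.497
(Check: 0.206+0.176+0.120+0.497 = 0.999.)

Work 0.206, Personal 0.176, Alerts 0.120, Newsletters 0.497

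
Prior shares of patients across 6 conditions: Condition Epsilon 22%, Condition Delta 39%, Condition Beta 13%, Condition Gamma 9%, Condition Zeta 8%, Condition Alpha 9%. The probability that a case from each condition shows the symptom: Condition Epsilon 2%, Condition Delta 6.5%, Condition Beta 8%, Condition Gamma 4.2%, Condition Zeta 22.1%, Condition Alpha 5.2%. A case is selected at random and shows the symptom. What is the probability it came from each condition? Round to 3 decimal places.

Prior × likelihood for each hypothesis:
  Condition Epsilon: 0.22 × 0.02 = 0.0044
  Condition Delta: 0.39 × 0.065 = 0.02535
  Condition Beta: 0.13 × 0.08 = 0.0104
  Condition Gamma: 0.09 × 0.042 = 0.00378
  Condition Zeta: 0.08 × 0.221 = 0.01768
  Condition Alpha: 0.09 × 0.052 = 0.00468
Sum = 0.06629.
P(Condition Epsilon | symptomatic) = 0.0044/0.06629 ≈ 0.066
P(Condition Delta | symptomatic) = 0.02535/0.06629 ≈ 0.382
P(Condition Beta | symptomatic) = 0.0104/0.06629 ≈ 0.157
P(Condition Gamma | symptomatic) = 0.00378/0.06629 ≈ 0.057
P(Condition Zeta | symptomatic) = 0.01768/0.06629 ≈ 0.267
P(Condition Alpha | symptomatic) = 0.00468/0.06629 ≈ 0.071
(Check: 0.066+0.382+0.157+0.057+0.267+0.071 = 1.000.)

Condition Epsilon 0.066, Condition Delta 0.382, Condition Beta 0.157, Condition Gamma 0.057, Condition Zeta 0.267, Condition Alpha 0.071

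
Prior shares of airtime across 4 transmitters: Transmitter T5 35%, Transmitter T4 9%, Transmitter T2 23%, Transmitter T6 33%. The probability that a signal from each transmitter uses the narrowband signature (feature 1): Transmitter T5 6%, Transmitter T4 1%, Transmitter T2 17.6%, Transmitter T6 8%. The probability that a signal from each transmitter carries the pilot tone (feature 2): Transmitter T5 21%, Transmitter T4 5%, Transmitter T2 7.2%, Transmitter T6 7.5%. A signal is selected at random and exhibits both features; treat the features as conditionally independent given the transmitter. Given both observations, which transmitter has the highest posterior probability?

Compute prior × likelihood for every hypothesis:
  Transmitter T5: 0.35 × 0.06 × 0.21 = 0.00441
  Transmitter T4: 0.09 × 0.01 × 0.05 = 0.000045
  Transmitter T2: 0.23 × 0.176 × 0.072 = 0.00291456
  Transmitter T6: 0.33 × 0.08 × 0.075 = 0.00198
Total = 0.00934956.
Largest term belongs to Transmitter T5, so Transmitter T5 is most probable.

Transmitter T5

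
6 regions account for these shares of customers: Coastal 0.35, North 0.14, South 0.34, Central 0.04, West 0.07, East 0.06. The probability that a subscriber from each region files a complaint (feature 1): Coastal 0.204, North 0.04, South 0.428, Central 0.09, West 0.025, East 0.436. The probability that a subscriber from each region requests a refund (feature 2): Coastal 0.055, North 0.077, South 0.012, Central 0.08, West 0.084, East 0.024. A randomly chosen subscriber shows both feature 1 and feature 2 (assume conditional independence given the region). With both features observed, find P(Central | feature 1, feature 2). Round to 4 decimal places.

By Bayes' rule, posterior ∝ prior × likelihood:
  Coastal: 0.35 × 0.204 × 0.055 = 0.003927
  North: 0.14 × 0.04 × 0.077 = 0.0004312
  South: 0.34 × 0.428 × 0.012 = 0.00174624
  Central: 0.04 × 0.09 × 0.08 = 0.000288
  West: 0.07 × 0.025 × 0.084 = 0.000147
  East: 0.06 × 0.436 × 0.024 = 0.00062784
Normalizing constant = 0.00716728.
P(Central | evidence) = 0.000288 / 0.00716728 ≈ 0.0402.

0.0402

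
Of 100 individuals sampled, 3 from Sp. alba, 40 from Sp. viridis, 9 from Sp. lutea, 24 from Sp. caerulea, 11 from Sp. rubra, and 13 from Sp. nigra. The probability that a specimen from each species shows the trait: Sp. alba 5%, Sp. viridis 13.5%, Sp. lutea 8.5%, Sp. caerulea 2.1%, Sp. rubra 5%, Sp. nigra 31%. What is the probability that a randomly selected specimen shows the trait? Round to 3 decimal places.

0.114

Unnormalized posteriors (prior × likelihood):
  Sp. alba: 0.03 × 0.05 = 0.0015
  Sp. viridis: 0.4 × 0.135 = 0.054
  Sp. lutea: 0.09 × 0.085 = 0.00765
  Sp. caerulea: 0.24 × 0.021 = 0.00504
  Sp. rubra: 0.11 × 0.05 = 0.0055
  Sp. nigra: 0.13 × 0.31 = 0.0403
P(trait) = 0.0015 + 0.054 + 0.00765 + 0.00504 + 0.0055 + 0.0403 = 0.11399 → 0.114.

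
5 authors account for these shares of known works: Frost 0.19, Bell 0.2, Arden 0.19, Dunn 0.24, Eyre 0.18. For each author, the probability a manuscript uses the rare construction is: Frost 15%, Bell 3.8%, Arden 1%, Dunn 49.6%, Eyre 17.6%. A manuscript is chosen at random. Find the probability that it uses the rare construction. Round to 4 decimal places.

Compute prior × likelihood for every hypothesis:
  Frost: 0.19 × 0.15 = 0.0285
  Bell: 0.2 × 0.038 = 0.0076
  Arden: 0.19 × 0.01 = 0.0019
  Dunn: 0.24 × 0.496 = 0.11904
  Eyre: 0.18 × 0.176 = 0.03168
P(rare-form) = 0.0285 + 0.0076 + 0.0019 + 0.11904 + 0.03168 = 0.18872 → 0.1887.

0.1887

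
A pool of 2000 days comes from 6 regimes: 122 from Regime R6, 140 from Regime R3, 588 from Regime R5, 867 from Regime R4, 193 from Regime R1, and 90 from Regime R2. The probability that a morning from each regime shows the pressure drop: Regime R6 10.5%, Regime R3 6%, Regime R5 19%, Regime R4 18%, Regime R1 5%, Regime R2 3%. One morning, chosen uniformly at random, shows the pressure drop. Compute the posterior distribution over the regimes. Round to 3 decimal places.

Prior × likelihood for each hypothesis:
  Regime R6: 0.061 × 0.105 = 0.006405
  Regime R3: 0.07 × 0.06 = 0.0042
  Regime R5: 0.294 × 0.19 = 0.05586
  Regime R4: 0.4335 × 0.18 = 0.07803
  Regime R1: 0.0965 × 0.05 = 0.004825
  Regime R2: 0.045 × 0.03 = 0.00135
Total = 0.15067.
P(Regime R6 | drop) = 0.006405/0.15067 ≈ 0.043
P(Regime R3 | drop) = 0.0042/0.15067 ≈ 0.028
P(Regime R5 | drop) = 0.05586/0.15067 ≈ 0.371
P(Regime R4 | drop) = 0.07803/0.15067 ≈ 0.518
P(Regime R1 | drop) = 0.004825/0.15067 ≈ 0.032
P(Regime R2 | drop) = 0.00135/0.15067 ≈ 0.009
(Check: 0.043+0.028+0.371+0.518+0.032+0.009 = 1.001.)

Regime R6 0.043, Regime R3 0.028, Regime R5 0.371, Regime R4 0.518, Regime R1 0.032, Regime R2 0.009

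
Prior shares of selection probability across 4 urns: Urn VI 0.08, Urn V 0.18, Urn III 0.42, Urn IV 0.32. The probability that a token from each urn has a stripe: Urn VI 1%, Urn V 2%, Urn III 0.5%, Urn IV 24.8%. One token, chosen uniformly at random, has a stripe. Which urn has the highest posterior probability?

Urn IV

By Bayes' rule, posterior ∝ prior × likelihood:
  Urn VI: 0.08 × 0.01 = 0.0008
  Urn V: 0.18 × 0.02 = 0.0036
  Urn III: 0.42 × 0.005 = 0.0021
  Urn IV: 0.32 × 0.248 = 0.07936
Sum = 0.08586.
Largest term belongs to Urn IV, so Urn IV is most probable.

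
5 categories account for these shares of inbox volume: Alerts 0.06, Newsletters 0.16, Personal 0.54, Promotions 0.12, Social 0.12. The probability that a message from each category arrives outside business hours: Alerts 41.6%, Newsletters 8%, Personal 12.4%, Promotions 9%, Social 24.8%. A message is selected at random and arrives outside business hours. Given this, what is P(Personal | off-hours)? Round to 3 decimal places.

0.461

By Bayes' rule, posterior ∝ prior × likelihood:
  Alerts: 0.06 × 0.416 = 0.02496
  Newsletters: 0.16 × 0.08 = 0.0128
  Personal: 0.54 × 0.124 = 0.06696
  Promotions: 0.12 × 0.09 = 0.0108
  Social: 0.12 × 0.248 = 0.02976
Normalizing constant = 0.14528.
P(Personal | evidence) = 0.06696 / 0.14528 ≈ 0.461.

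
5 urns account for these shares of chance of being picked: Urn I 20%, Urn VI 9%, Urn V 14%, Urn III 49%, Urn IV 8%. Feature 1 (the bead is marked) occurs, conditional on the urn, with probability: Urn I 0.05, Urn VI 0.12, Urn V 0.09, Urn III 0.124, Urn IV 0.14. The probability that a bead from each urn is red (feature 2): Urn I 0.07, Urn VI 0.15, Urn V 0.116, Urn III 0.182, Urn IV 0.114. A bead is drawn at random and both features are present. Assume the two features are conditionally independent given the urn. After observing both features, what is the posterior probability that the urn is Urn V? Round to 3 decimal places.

0.091

Compute prior × likelihood for every hypothesis:
  Urn I: 0.2 × 0.05 × 0.07 = 0.0007
  Urn VI: 0.09 × 0.12 × 0.15 = 0.00162
  Urn V: 0.14 × 0.09 × 0.116 = 0.0014616
  Urn III: 0.49 × 0.124 × 0.182 = 0.01105832
  Urn IV: 0.08 × 0.14 × 0.114 = 0.0012768
Total = 0.01611672.
P(Urn V | evidence) = 0.0014616 / 0.01611672 ≈ 0.091.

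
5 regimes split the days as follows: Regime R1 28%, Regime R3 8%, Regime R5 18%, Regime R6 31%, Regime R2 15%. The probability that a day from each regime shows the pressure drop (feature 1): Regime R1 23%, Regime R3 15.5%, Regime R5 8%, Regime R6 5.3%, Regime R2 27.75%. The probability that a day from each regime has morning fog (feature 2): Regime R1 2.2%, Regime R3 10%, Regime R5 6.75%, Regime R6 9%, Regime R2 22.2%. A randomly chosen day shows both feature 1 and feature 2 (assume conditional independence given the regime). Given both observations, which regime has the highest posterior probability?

Prior × likelihood for each hypothesis:
  Regime R1: 0.28 × 0.23 × 0.022 = 0.0014168
  Regime R3: 0.08 × 0.155 × 0.1 = 0.00124
  Regime R5: 0.18 × 0.08 × 0.0675 = 0.000972
  Regime R6: 0.31 × 0.053 × 0.09 = 0.0014787
  Regime R2: 0.15 × 0.2775 × 0.222 = 0.00924075
Total = 0.01434825.
Largest term belongs to Regime R2, so Regime R2 is most probable.

Regime R2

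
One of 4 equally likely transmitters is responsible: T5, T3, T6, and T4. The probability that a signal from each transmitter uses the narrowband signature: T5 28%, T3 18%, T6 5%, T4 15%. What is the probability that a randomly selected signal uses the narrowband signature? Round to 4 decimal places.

0.1650

With a uniform prior (1/4 each), posterior ∝ likelihood:
  T5: 0.28
  T3: 0.18
  T6: 0.05
  T4: 0.15
P(narrowband) = (1/4) × (0.28 + 0.18 + 0.05 + 0.15) = 0.66/4 ≈ 0.1650.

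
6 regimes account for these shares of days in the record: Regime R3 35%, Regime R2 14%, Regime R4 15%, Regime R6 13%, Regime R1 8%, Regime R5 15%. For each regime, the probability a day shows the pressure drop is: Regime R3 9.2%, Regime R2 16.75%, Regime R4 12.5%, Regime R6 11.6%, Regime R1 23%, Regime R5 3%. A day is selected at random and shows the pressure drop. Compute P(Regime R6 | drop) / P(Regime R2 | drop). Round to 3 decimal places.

Prior × likelihood for each hypothesis:
  Regime R3: 0.35 × 0.092 = 0.0322
  Regime R2: 0.14 × 0.1675 = 0.02345
  Regime R4: 0.15 × 0.125 = 0.01875
  Regime R6: 0.13 × 0.116 = 0.01508
  Regime R1: 0.08 × 0.23 = 0.0184
  Regime R5: 0.15 × 0.03 = 0.0045
Sum = 0.11238.
The ratio is 0.01508 / 0.02345 (the normalizer cancels) = 0.643.

0.643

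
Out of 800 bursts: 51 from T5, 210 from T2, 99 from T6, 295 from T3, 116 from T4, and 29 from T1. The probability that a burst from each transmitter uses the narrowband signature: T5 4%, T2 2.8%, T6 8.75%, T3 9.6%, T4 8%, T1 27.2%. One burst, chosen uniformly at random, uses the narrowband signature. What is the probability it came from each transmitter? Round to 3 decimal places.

Unnormalized posteriors (prior × likelihood):
  T5: 0.06375 × 0.04 = 0.00255
  T2: 0.2625 × 0.028 = 0.00735
  T6: 0.12375 × 0.0875 = 0.010828125
  T3: 0.36875 × 0.096 = 0.0354
  T4: 0.145 × 0.08 = 0.0116
  T1: 0.03625 × 0.272 = 0.00986
Total = 0.077588125.
P(T5 | narrowband) = 0.00255/0.077588125 ≈ 0.033
P(T2 | narrowband) = 0.00735/0.077588125 ≈ 0.095
P(T6 | narrowband) = 0.010828125/0.077588125 ≈ 0.140
P(T3 | narrowband) = 0.0354/0.077588125 ≈ 0.456
P(T4 | narrowband) = 0.0116/0.077588125 ≈ 0.150
P(T1 | narrowband) = 0.00986/0.077588125 ≈ 0.127

T5 0.033, T2 0.095, T6 0.140, T3 0.456, T4 0.150, T1 0.127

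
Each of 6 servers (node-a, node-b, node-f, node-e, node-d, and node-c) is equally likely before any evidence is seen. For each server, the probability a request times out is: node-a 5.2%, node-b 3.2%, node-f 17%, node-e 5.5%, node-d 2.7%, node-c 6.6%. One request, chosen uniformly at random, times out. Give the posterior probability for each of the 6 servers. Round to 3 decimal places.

node-a 0.129, node-b 0.080, node-f 0.423, node-e 0.137, node-d 0.067, node-c 0.164

Since the prior is uniform, the posterior is proportional to the likelihood:
  node-a: 0.052
  node-b: 0.032
  node-f: 0.17
  node-e: 0.055
  node-d: 0.027
  node-c: 0.066
Normalizing constant = 0.402.
P(node-a | timeout) = 0.052/0.402 ≈ 0.129
P(node-b | timeout) = 0.032/0.402 ≈ 0.080
P(node-f | timeout) = 0.17/0.402 ≈ 0.423
P(node-e | timeout) = 0.055/0.402 ≈ 0.137
P(node-d | timeout) = 0.027/0.402 ≈ 0.067
P(node-c | timeout) = 0.066/0.402 ≈ 0.164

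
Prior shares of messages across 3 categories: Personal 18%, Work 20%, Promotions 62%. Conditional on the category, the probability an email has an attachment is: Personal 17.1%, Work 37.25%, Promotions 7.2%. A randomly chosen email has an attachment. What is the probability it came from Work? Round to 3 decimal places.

0.497

By Bayes' rule, posterior ∝ prior × likelihood:
  Personal: 0.18 × 0.171 = 0.03078
  Work: 0.2 × 0.3725 = 0.0745
  Promotions: 0.62 × 0.072 = 0.04464
Sum = 0.14992.
P(Work | evidence) = 0.0745 / 0.14992 ≈ 0.497.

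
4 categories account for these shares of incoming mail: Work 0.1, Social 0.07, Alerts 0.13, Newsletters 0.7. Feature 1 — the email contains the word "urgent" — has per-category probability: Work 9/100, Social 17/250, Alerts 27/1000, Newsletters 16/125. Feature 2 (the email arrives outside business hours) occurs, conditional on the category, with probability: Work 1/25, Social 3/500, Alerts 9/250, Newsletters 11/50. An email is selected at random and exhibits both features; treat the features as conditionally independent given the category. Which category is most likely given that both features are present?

Newsletters

Compute prior × likelihood for every hypothesis:
  Work: 0.1 × 0.09 × 0.04 = 0.00036
  Social: 0.07 × 0.068 × 0.006 = 0.00002856
  Alerts: 0.13 × 0.027 × 0.036 = 0.00012636
  Newsletters: 0.7 × 0.128 × 0.22 = 0.019712
Total = 0.02022692.
Largest term belongs to Newsletters, so Newsletters is most probable.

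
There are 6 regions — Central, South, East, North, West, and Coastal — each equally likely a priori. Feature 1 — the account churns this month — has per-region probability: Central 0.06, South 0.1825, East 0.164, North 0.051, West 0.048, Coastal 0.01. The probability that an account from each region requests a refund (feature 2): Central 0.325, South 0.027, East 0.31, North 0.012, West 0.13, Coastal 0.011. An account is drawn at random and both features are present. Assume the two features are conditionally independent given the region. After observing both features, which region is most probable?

Since the prior is uniform, the posterior is proportional to the likelihood:
  Central: 0.06 × 0.325 = 0.0195
  South: 0.1825 × 0.027 = 0.0049275
  East: 0.164 × 0.31 = 0.05084
  North: 0.051 × 0.012 = 0.000612
  West: 0.048 × 0.13 = 0.00624
  Coastal: 0.01 × 0.011 = 0.00011
Normalizing constant = 0.0822295.
Largest term belongs to East, so East is most probable.

East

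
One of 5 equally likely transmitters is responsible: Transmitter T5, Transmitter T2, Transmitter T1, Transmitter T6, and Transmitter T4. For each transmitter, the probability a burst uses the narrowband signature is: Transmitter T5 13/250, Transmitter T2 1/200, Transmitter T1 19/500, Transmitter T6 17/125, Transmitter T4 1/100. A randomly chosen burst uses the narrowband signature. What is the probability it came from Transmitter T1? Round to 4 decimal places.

Since the prior is uniform, the posterior is proportional to the likelihood:
  Transmitter T5: 0.052
  Transmitter T2: 0.005
  Transmitter T1: 0.038
  Transmitter T6: 0.136
  Transmitter T4: 0.01
Total = 0.241.
P(Transmitter T1 | evidence) = 0.038 / 0.241 ≈ 0.1577.

0.1577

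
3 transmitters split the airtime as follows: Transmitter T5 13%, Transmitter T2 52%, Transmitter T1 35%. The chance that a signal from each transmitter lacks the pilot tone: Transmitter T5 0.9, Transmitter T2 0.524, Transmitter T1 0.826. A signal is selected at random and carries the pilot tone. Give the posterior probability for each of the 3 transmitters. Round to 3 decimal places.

Transmitter T5 0.040, Transmitter T2 0.770, Transmitter T1 0.189

Taking complements, P(pilot | each) = Transmitter T5 0.1, Transmitter T2 0.476, Transmitter T1 0.174.
Prior × likelihood for each hypothesis:
  Transmitter T5: 0.13 × 0.1 = 0.013
  Transmitter T2: 0.52 × 0.476 = 0.24752
  Transmitter T1: 0.35 × 0.174 = 0.0609
Total = 0.32142.
P(Transmitter T5 | pilot) = 0.013/0.32142 ≈ 0.040
P(Transmitter T2 | pilot) = 0.24752/0.32142 ≈ 0.770
P(Transmitter T1 | pilot) = 0.0609/0.32142 ≈ 0.189
(Check: 0.040+0.770+0.189 = 0.999.)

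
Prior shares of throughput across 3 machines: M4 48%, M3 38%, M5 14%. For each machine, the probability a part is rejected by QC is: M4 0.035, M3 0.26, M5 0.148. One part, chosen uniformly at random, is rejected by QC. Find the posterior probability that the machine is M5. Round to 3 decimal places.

0.152

Compute prior × likelihood for every hypothesis:
  M4: 0.48 × 0.035 = 0.0168
  M3: 0.38 × 0.26 = 0.0988
  M5: 0.14 × 0.148 = 0.02072
Total = 0.13632.
P(M5 | evidence) = 0.02072 / 0.13632 ≈ 0.152.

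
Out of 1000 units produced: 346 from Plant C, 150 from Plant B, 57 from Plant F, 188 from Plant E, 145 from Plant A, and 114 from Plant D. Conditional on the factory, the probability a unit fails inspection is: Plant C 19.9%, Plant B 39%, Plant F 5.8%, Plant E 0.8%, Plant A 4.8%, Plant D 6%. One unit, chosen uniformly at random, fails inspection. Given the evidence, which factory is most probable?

Plant C

Prior × likelihood for each hypothesis:
  Plant C: 0.346 × 0.199 = 0.068854
  Plant B: 0.15 × 0.39 = 0.0585
  Plant F: 0.057 × 0.058 = 0.003306
  Plant E: 0.188 × 0.008 = 0.001504
  Plant A: 0.145 × 0.048 = 0.00696
  Plant D: 0.114 × 0.06 = 0.00684
Normalizing constant = 0.145964.
Largest term belongs to Plant C, so Plant C is most probable.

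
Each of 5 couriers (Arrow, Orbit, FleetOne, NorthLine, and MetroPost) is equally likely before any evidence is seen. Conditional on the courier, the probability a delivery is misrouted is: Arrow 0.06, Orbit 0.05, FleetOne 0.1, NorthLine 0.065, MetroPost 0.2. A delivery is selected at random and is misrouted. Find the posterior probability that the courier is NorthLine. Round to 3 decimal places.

With a uniform prior (1/5 each), posterior ∝ likelihood:
  Arrow: 0.06
  Orbit: 0.05
  FleetOne: 0.1
  NorthLine: 0.065
  MetroPost: 0.2
Normalizing constant = 0.475.
P(NorthLine | evidence) = 0.065 / 0.475 ≈ 0.137.

0.137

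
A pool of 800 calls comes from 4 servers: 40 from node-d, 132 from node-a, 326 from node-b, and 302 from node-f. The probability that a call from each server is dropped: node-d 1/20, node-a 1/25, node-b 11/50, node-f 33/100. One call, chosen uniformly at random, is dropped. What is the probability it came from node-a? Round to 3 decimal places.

0.030

Compute prior × likelihood for every hypothesis:
  node-d: 0.05 × 0.05 = 0.0025
  node-a: 0.165 × 0.04 = 0.0066
  node-b: 0.4075 × 0.22 = 0.08965
  node-f: 0.3775 × 0.33 = 0.124575
Normalizing constant = 0.223325.
P(node-a | evidence) = 0.0066 / 0.223325 ≈ 0.030.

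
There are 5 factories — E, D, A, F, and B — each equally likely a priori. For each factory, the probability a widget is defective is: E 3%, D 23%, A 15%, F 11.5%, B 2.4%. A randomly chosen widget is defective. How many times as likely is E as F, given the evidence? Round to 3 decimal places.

Since the prior is uniform, the posterior is proportional to the likelihood:
  E: 0.03
  D: 0.23
  A: 0.15
  F: 0.115
  B: 0.024
Sum = 0.549.
The ratio is 0.03 / 0.115 (the normalizer cancels) = 0.261.

0.261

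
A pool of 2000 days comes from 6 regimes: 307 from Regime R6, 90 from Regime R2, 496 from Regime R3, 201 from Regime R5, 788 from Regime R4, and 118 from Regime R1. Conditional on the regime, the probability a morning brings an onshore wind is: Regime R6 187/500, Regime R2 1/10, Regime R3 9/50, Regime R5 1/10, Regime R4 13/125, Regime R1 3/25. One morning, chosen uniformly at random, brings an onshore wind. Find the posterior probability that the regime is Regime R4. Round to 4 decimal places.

Unnormalized posteriors (prior × likelihood):
  Regime R6: 0.1535 × 0.374 = 0.057409
  Regime R2: 0.045 × 0.1 = 0.0045
  Regime R3: 0.248 × 0.18 = 0.04464
  Regime R5: 0.1005 × 0.1 = 0.01005
  Regime R4: 0.394 × 0.104 = 0.040976
  Regime R1: 0.059 × 0.12 = 0.00708
Total = 0.164655.
P(Regime R4 | evidence) = 0.040976 / 0.164655 ≈ 0.2489.

0.2489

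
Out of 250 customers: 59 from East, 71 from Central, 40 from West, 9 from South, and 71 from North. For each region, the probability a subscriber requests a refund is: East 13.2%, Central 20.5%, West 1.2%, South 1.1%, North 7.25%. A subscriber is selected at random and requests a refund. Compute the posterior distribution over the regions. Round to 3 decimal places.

East 0.277, Central 0.519, West 0.017, South 0.004, North 0.183

By Bayes' rule, posterior ∝ prior × likelihood:
  East: 0.236 × 0.132 = 0.031152
  Central: 0.284 × 0.205 = 0.05822
  West: 0.16 × 0.012 = 0.00192
  South: 0.036 × 0.011 = 0.000396
  North: 0.284 × 0.0725 = 0.02059
Sum = 0.112278.
P(East | refund) = 0.031152/0.112278 ≈ 0.277
P(Central | refund) = 0.05822/0.112278 ≈ 0.519
P(West | refund) = 0.00192/0.112278 ≈ 0.017
P(South | refund) = 0.000396/0.112278 ≈ 0.004
P(North | refund) = 0.02059/0.112278 ≈ 0.183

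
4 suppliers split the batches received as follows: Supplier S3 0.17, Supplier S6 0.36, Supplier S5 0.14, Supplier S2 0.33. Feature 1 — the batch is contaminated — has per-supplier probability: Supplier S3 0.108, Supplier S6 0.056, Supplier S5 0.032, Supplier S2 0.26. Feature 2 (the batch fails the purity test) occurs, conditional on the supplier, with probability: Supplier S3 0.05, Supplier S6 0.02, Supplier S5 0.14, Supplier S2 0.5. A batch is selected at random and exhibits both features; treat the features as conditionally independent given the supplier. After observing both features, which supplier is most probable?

Supplier S2

Unnormalized posteriors (prior × likelihood):
  Supplier S3: 0.17 × 0.108 × 0.05 = 0.000918
  Supplier S6: 0.36 × 0.056 × 0.02 = 0.0004032
  Supplier S5: 0.14 × 0.032 × 0.14 = 0.0006272
  Supplier S2: 0.33 × 0.26 × 0.5 = 0.0429
Normalizing constant = 0.0448484.
Largest term belongs to Supplier S2, so Supplier S2 is most probable.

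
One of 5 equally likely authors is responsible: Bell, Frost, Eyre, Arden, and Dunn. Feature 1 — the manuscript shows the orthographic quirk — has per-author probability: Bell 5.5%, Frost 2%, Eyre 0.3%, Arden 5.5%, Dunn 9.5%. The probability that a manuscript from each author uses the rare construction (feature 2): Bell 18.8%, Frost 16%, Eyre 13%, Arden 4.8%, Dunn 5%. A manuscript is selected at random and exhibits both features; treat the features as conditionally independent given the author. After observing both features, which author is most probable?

With a uniform prior (1/5 each), posterior ∝ likelihood:
  Bell: 0.055 × 0.188 = 0.01034
  Frost: 0.02 × 0.16 = 0.0032
  Eyre: 0.003 × 0.13 = 0.00039
  Arden: 0.055 × 0.048 = 0.00264
  Dunn: 0.095 × 0.05 = 0.00475
Total = 0.02132.
Largest term belongs to Bell, so Bell is most probable.

Bell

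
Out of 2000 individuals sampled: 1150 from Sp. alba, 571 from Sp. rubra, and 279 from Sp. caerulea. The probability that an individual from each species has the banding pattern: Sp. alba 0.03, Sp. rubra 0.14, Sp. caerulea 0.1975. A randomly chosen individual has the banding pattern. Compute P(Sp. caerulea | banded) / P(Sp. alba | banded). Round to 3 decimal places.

1.597

Prior × likelihood for each hypothesis:
  Sp. alba: 0.575 × 0.03 = 0.01725
  Sp. rubra: 0.2855 × 0.14 = 0.03997
  Sp. caerulea: 0.1395 × 0.1975 = 0.02755125
Total = 0.08477125.
The ratio is 0.02755125 / 0.01725 (the normalizer cancels) = 1.597.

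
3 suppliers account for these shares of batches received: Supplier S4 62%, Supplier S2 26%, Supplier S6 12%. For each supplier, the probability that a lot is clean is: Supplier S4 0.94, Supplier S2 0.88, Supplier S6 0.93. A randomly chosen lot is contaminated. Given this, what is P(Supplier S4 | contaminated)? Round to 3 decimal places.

Taking complements, P(contaminated | each) = Supplier S4 0.06, Supplier S2 0.12, Supplier S6 0.07.
By Bayes' rule, posterior ∝ prior × likelihood:
  Supplier S4: 0.62 × 0.06 = 0.0372
  Supplier S2: 0.26 × 0.12 = 0.0312
  Supplier S6: 0.12 × 0.07 = 0.0084
Sum = 0.0768.
P(Supplier S4 | evidence) = 0.0372 / 0.0768 ≈ 0.484.

0.484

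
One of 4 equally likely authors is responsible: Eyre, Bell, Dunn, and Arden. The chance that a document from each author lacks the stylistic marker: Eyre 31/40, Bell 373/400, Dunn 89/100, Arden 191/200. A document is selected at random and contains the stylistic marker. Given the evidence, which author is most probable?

Taking complements, P(marker | each) = Eyre 0.225, Bell 0.0675, Dunn 0.11, Arden 0.045.
With a uniform prior (1/4 each), posterior ∝ likelihood:
  Eyre: 0.225
  Bell: 0.0675
  Dunn: 0.11
  Arden: 0.045
Normalizing constant = 0.4475.
Largest term belongs to Eyre, so Eyre is most probable.

Eyre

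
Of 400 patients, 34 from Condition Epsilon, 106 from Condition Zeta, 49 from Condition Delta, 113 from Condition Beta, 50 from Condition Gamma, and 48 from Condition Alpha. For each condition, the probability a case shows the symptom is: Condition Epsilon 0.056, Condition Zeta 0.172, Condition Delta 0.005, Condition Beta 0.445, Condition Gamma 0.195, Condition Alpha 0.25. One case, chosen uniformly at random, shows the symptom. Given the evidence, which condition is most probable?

Condition Beta

By Bayes' rule, posterior ∝ prior × likelihood:
  Condition Epsilon: 0.085 × 0.056 = 0.00476
  Condition Zeta: 0.265 × 0.172 = 0.04558
  Condition Delta: 0.1225 × 0.005 = 0.0006125
  Condition Beta: 0.2825 × 0.445 = 0.1257125
  Condition Gamma: 0.125 × 0.195 = 0.024375
  Condition Alpha: 0.12 × 0.25 = 0.03
Normalizing constant = 0.23104.
Largest term belongs to Condition Beta, so Condition Beta is most probable.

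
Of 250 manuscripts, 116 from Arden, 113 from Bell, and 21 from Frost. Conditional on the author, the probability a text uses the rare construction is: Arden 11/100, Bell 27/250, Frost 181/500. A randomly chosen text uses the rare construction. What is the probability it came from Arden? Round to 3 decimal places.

Compute prior × likelihood for every hypothesis:
  Arden: 0.464 × 0.11 = 0.05104
  Bell: 0.452 × 0.108 = 0.048816
  Frost: 0.084 × 0.362 = 0.030408
Total = 0.130264.
P(Arden | evidence) = 0.05104 / 0.130264 ≈ 0.392.

0.392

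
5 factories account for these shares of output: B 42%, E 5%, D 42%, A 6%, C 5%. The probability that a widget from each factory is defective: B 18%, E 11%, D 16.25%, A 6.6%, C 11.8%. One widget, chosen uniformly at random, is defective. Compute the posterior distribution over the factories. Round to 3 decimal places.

B 0.475, E 0.035, D 0.429, A 0.025, C 0.037

Unnormalized posteriors (prior × likelihood):
  B: 0.42 × 0.18 = 0.0756
  E: 0.05 × 0.11 = 0.0055
  D: 0.42 × 0.1625 = 0.06825
  A: 0.06 × 0.066 = 0.00396
  C: 0.05 × 0.118 = 0.0059
Total = 0.15921.
P(B | defective) = 0.0756/0.15921 ≈ 0.475
P(E | defective) = 0.0055/0.15921 ≈ 0.035
P(D | defective) = 0.06825/0.15921 ≈ 0.429
P(A | defective) = 0.00396/0.15921 ≈ 0.025
P(C | defective) = 0.0059/0.15921 ≈ 0.037
(Check: 0.475+0.035+0.429+0.025+0.037 = 1.001.)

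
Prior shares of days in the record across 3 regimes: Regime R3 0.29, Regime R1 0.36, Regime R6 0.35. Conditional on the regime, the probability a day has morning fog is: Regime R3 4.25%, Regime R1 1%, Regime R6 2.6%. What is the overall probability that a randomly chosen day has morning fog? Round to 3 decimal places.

0.025

Prior × likelihood for each hypothesis:
  Regime R3: 0.29 × 0.0425 = 0.012325
  Regime R1: 0.36 × 0.01 = 0.0036
  Regime R6: 0.35 × 0.026 = 0.0091
P(fog) = 0.012325 + 0.0036 + 0.0091 = 0.025025 → 0.025.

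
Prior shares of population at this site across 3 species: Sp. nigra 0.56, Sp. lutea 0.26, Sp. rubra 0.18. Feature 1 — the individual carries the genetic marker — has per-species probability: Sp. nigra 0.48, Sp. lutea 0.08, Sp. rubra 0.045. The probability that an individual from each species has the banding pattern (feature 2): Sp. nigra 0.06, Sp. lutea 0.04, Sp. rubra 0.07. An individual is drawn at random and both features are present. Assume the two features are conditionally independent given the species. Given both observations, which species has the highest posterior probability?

Sp. nigra

Compute prior × likelihood for every hypothesis:
  Sp. nigra: 0.56 × 0.48 × 0.06 = 0.016128
  Sp. lutea: 0.26 × 0.08 × 0.04 = 0.000832
  Sp. rubra: 0.18 × 0.045 × 0.07 = 0.000567
Normalizing constant = 0.017527.
Largest term belongs to Sp. nigra, so Sp. nigra is most probable.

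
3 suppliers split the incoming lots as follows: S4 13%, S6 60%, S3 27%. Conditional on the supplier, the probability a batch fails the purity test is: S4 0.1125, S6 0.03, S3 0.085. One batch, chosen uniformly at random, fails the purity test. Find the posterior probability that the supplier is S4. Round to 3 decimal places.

Compute prior × likelihood for every hypothesis:
  S4: 0.13 × 0.1125 = 0.014625
  S6: 0.6 × 0.03 = 0.018
  S3: 0.27 × 0.085 = 0.02295
Normalizing constant = 0.055575.
P(S4 | evidence) = 0.014625 / 0.055575 ≈ 0.263.

0.263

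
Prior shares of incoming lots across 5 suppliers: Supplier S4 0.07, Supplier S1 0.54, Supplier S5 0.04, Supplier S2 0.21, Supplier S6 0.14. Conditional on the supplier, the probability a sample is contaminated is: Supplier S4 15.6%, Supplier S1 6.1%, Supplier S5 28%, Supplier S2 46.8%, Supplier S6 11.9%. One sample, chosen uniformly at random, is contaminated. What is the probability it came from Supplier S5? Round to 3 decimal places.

0.066

Compute prior × likelihood for every hypothesis:
  Supplier S4: 0.07 × 0.156 = 0.01092
  Supplier S1: 0.54 × 0.061 = 0.03294
  Supplier S5: 0.04 × 0.28 = 0.0112
  Supplier S2: 0.21 × 0.468 = 0.09828
  Supplier S6: 0.14 × 0.119 = 0.01666
Sum = 0.17.
P(Supplier S5 | evidence) = 0.0112 / 0.17 ≈ 0.066.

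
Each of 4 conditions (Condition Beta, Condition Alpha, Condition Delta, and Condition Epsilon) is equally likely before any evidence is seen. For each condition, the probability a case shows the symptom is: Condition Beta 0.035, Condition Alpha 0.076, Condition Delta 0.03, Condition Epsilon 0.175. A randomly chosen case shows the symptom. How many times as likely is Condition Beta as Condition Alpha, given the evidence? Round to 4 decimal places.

0.4605

Since the prior is uniform, the posterior is proportional to the likelihood:
  Condition Beta: 0.035
  Condition Alpha: 0.076
  Condition Delta: 0.03
  Condition Epsilon: 0.175
Normalizing constant = 0.316.
The ratio is 0.035 / 0.076 (the normalizer cancels) = 0.4605.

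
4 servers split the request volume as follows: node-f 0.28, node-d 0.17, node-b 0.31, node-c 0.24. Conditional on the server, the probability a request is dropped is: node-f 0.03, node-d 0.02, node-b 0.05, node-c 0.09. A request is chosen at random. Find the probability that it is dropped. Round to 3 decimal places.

0.049

Unnormalized posteriors (prior × likelihood):
  node-f: 0.28 × 0.03 = 0.0084
  node-d: 0.17 × 0.02 = 0.0034
  node-b: 0.31 × 0.05 = 0.0155
  node-c: 0.24 × 0.09 = 0.0216
P(dropped) = 0.0084 + 0.0034 + 0.0155 + 0.0216 = 0.0489 → 0.049.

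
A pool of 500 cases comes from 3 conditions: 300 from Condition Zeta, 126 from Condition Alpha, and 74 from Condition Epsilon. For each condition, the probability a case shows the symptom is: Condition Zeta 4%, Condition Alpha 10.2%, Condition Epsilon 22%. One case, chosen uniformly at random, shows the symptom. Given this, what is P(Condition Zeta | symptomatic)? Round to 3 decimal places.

0.292

Compute prior × likelihood for every hypothesis:
  Condition Zeta: 0.6 × 0.04 = 0.024
  Condition Alpha: 0.252 × 0.102 = 0.025704
  Condition Epsilon: 0.148 × 0.22 = 0.03256
Sum = 0.082264.
P(Condition Zeta | evidence) = 0.024 / 0.082264 ≈ 0.292.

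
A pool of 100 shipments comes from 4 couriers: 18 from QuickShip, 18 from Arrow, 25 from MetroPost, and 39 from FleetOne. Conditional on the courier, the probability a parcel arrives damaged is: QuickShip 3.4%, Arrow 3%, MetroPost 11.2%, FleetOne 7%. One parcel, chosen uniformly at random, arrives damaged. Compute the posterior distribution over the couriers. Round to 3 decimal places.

QuickShip 0.092, Arrow 0.081, MetroPost 0.419, FleetOne 0.409

Compute prior × likelihood for every hypothesis:
  QuickShip: 0.18 × 0.034 = 0.00612
  Arrow: 0.18 × 0.03 = 0.0054
  MetroPost: 0.25 × 0.112 = 0.028
  FleetOne: 0.39 × 0.07 = 0.0273
Normalizing constant = 0.06682.
P(QuickShip | damaged) = 0.00612/0.06682 ≈ 0.092
P(Arrow | damaged) = 0.0054/0.06682 ≈ 0.081
P(MetroPost | damaged) = 0.028/0.06682 ≈ 0.419
P(FleetOne | damaged) = 0.0273/0.06682 ≈ 0.409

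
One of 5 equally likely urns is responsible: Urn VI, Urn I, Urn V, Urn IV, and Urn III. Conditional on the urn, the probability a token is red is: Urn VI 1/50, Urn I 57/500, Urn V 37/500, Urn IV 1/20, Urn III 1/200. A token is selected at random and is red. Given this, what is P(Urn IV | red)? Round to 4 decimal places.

0.1901

Since the prior is uniform, the posterior is proportional to the likelihood:
  Urn VI: 0.02
  Urn I: 0.114
  Urn V: 0.074
  Urn IV: 0.05
  Urn III: 0.005
Normalizing constant = 0.263.
P(Urn IV | evidence) = 0.05 / 0.263 ≈ 0.1901.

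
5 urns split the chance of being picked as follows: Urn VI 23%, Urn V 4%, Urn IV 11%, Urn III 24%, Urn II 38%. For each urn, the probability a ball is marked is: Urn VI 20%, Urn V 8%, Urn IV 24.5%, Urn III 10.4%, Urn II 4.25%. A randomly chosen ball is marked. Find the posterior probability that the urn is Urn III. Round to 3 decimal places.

0.213

By Bayes' rule, posterior ∝ prior × likelihood:
  Urn VI: 0.23 × 0.2 = 0.046
  Urn V: 0.04 × 0.08 = 0.0032
  Urn IV: 0.11 × 0.245 = 0.02695
  Urn III: 0.24 × 0.104 = 0.02496
  Urn II: 0.38 × 0.0425 = 0.01615
Total = 0.11726.
P(Urn III | evidence) = 0.02496 / 0.11726 ≈ 0.213.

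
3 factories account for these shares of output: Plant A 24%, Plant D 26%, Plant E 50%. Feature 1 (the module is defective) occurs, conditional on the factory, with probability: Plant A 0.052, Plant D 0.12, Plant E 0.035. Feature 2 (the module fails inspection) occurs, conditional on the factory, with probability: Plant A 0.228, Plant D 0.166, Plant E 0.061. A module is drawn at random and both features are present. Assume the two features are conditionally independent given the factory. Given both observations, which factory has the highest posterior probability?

Prior × likelihood for each hypothesis:
  Plant A: 0.24 × 0.052 × 0.228 = 0.00284544
  Plant D: 0.26 × 0.12 × 0.166 = 0.0051792
  Plant E: 0.5 × 0.035 × 0.061 = 0.0010675
Sum = 0.00909214.
Largest term belongs to Plant D, so Plant D is most probable.

Plant D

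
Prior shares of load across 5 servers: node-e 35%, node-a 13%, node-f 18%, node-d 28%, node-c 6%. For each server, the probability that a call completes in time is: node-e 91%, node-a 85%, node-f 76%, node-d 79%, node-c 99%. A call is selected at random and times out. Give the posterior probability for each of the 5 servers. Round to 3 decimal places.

node-e 0.205, node-a 0.127, node-f 0.281, node-d 0.383, node-c 0.004

Taking complements, P(timeout | each) = node-e 0.09, node-a 0.15, node-f 0.24, node-d 0.21, node-c 0.01.
Prior × likelihood for each hypothesis:
  node-e: 0.35 × 0.09 = 0.0315
  node-a: 0.13 × 0.15 = 0.0195
  node-f: 0.18 × 0.24 = 0.0432
  node-d: 0.28 × 0.21 = 0.0588
  node-c: 0.06 × 0.01 = 0.0006
Normalizing constant = 0.1536.
P(node-e | timeout) = 0.0315/0.1536 ≈ 0.205
P(node-a | timeout) = 0.0195/0.1536 ≈ 0.127
P(node-f | timeout) = 0.0432/0.1536 ≈ 0.281
P(node-d | timeout) = 0.0588/0.1536 ≈ 0.383
P(node-c | timeout) = 0.0006/0.1536 ≈ 0.004
(Check: 0.205+0.127+0.281+0.383+0.004 = 1.000.)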